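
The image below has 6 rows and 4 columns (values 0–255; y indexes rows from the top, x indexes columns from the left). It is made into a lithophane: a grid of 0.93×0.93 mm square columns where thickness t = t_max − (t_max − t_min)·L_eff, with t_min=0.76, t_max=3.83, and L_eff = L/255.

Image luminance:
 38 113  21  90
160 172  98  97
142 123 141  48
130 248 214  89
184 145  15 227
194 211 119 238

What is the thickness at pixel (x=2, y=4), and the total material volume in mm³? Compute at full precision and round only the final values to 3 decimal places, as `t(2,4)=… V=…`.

span = t_max - t_min = 3.83 - 0.76 = 3.070
L(2,4) = 15, L_eff = 15/255 = 0.058824
t(2,4) = 3.83 - 3.070·0.058824 = 3.649
Σt over all 6·4 pixels = 1344061/25500 ≈ 52.7082745
V = pitch²·Σt = 0.93²·1344061/25500 = 45.587

t(2,4)=3.649 V=45.587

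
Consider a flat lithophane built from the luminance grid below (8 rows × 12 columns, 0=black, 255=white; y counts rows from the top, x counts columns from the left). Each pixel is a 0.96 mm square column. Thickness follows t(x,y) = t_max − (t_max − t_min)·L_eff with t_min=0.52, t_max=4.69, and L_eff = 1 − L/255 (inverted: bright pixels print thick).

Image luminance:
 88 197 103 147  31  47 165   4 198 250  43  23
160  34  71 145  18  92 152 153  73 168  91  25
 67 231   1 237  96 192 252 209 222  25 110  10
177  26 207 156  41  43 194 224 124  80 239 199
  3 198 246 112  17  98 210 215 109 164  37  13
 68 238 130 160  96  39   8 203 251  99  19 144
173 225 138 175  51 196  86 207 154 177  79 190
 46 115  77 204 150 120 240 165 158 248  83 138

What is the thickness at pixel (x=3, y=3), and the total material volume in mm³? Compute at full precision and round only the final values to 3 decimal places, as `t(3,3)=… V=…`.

span = t_max - t_min = 4.69 - 0.52 = 4.170
L(3,3) = 156, L_eff = 1 - 156/255 = 0.388235 (inverted)
t(3,3) = 4.69 - 4.170·0.388235 = 3.071
Σt over all 8·12 pixels = 533922/2125 ≈ 251.2574118
V = pitch²·Σt = 0.96²·533922/2125 = 231.559

t(3,3)=3.071 V=231.559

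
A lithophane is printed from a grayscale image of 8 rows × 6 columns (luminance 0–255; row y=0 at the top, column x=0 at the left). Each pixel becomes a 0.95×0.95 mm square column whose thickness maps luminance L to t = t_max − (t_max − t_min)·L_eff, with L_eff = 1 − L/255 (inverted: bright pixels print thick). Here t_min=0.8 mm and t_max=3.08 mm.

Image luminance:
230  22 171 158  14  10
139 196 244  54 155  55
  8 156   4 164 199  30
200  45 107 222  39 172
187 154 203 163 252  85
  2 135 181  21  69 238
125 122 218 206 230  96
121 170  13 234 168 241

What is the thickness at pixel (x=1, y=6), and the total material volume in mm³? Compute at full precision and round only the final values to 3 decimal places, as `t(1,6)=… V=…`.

span = t_max - t_min = 3.08 - 0.8 = 2.280
L(1,6) = 122, L_eff = 1 - 122/255 = 0.521569 (inverted)
t(1,6) = 3.08 - 2.280·0.521569 = 1.891
Σt over all 8·6 pixels = 203732/2125 ≈ 95.8738824
V = pitch²·Σt = 0.95²·203732/2125 = 86.526

t(1,6)=1.891 V=86.526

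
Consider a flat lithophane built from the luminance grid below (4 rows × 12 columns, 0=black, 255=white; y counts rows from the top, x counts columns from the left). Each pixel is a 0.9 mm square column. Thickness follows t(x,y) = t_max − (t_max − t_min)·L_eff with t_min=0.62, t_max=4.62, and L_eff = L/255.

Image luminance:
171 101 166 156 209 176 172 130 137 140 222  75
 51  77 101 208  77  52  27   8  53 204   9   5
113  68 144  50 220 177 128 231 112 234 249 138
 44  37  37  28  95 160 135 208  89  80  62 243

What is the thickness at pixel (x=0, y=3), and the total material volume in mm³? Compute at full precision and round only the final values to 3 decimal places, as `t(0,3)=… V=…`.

t(0,3)=3.930 V=105.817

span = t_max - t_min = 4.62 - 0.62 = 4.000
L(0,3) = 44, L_eff = 44/255 = 0.172549
t(0,3) = 4.62 - 4.000·0.172549 = 3.930
Σt over all 4·12 pixels = 166564/1275 ≈ 130.6384314
V = pitch²·Σt = 0.9²·166564/1275 = 105.817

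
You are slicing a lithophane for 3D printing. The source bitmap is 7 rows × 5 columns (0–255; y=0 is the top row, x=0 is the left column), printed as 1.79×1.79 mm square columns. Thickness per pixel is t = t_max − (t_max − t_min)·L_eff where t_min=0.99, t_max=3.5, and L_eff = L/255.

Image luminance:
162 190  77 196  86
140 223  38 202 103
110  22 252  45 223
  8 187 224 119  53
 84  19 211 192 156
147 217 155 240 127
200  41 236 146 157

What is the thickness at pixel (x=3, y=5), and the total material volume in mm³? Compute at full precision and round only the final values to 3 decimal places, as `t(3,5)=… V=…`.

t(3,5)=1.138 V=235.189

span = t_max - t_min = 3.5 - 0.99 = 2.510
L(3,5) = 240, L_eff = 240/255 = 0.941176
t(3,5) = 3.5 - 2.510·0.941176 = 1.138
Σt over all 7·5 pixels = 935881/12750 ≈ 73.4024314
V = pitch²·Σt = 1.79²·935881/12750 = 235.189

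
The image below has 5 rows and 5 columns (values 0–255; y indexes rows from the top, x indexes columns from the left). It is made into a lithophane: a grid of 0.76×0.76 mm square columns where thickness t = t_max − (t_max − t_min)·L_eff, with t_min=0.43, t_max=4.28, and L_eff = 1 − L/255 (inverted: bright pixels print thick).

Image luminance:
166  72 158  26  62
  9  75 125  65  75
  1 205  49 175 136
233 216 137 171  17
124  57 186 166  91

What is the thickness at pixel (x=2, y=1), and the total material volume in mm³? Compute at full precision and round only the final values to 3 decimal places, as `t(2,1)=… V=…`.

span = t_max - t_min = 4.28 - 0.43 = 3.850
L(2,1) = 125, L_eff = 1 - 125/255 = 0.509804 (inverted)
t(2,1) = 4.28 - 3.850·0.509804 = 2.317
Σt over all 5·5 pixels = 135097/2550 ≈ 52.9792157
V = pitch²·Σt = 0.76²·135097/2550 = 30.601

t(2,1)=2.317 V=30.601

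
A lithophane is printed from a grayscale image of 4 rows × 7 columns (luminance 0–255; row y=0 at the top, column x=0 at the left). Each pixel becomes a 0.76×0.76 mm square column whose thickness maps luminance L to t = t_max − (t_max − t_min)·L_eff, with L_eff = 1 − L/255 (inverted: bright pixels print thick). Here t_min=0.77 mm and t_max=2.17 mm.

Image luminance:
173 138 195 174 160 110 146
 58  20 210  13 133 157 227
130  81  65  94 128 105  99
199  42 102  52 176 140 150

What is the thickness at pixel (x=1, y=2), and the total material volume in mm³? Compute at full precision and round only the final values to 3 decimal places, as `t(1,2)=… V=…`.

t(1,2)=1.215 V=23.479

span = t_max - t_min = 2.17 - 0.77 = 1.400
L(1,2) = 81, L_eff = 1 - 81/255 = 0.682353 (inverted)
t(1,2) = 2.17 - 1.400·0.682353 = 1.215
Σt over all 4·7 pixels = 17276/425 ≈ 40.6494118
V = pitch²·Σt = 0.76²·17276/425 = 23.479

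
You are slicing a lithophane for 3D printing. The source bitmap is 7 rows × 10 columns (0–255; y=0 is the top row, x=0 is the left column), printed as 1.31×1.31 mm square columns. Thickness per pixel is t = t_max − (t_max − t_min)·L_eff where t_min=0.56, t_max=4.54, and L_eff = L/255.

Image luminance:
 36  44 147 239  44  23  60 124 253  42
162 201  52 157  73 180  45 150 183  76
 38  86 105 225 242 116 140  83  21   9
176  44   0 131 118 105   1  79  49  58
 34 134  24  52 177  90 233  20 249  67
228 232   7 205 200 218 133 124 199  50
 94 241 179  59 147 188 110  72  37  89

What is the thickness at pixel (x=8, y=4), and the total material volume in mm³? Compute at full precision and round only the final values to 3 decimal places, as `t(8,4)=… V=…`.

span = t_max - t_min = 4.54 - 0.56 = 3.980
L(8,4) = 249, L_eff = 249/255 = 0.976471
t(8,4) = 4.54 - 3.980·0.976471 = 0.654
Σt over all 7·10 pixels = 2458159/12750 ≈ 192.7967843
V = pitch²·Σt = 1.31²·2458159/12750 = 330.859

t(8,4)=0.654 V=330.859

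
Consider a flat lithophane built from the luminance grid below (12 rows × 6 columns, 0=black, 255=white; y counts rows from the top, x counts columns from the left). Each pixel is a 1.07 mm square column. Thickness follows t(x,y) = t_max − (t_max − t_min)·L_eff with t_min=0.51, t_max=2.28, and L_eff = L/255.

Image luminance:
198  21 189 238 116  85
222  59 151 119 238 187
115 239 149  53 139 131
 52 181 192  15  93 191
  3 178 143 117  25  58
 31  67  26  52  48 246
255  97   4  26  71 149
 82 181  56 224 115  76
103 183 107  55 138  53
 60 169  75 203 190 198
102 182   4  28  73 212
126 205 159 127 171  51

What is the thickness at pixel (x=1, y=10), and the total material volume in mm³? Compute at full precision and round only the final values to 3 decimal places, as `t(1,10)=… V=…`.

t(1,10)=1.017 V=118.991

span = t_max - t_min = 2.28 - 0.51 = 1.770
L(1,10) = 182, L_eff = 182/255 = 0.713725
t(1,10) = 2.28 - 1.770·0.713725 = 1.017
Σt over all 12·6 pixels = 883417/8500 ≈ 103.9314118
V = pitch²·Σt = 1.07²·883417/8500 = 118.991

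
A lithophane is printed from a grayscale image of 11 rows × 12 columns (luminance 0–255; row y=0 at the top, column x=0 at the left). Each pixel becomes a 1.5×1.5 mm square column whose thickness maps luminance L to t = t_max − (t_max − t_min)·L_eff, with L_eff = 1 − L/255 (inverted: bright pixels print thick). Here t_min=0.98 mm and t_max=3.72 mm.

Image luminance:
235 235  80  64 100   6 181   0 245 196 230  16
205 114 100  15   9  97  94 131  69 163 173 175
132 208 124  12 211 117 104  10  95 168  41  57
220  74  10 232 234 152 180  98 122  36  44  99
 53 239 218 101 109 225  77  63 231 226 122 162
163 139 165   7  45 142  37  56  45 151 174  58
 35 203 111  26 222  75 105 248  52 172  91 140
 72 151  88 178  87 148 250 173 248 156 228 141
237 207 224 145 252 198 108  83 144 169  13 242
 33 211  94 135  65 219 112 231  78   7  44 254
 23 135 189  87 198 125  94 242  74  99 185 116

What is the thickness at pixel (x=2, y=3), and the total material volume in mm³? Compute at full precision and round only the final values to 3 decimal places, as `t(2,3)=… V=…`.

t(2,3)=1.087 V=706.726

span = t_max - t_min = 3.72 - 0.98 = 2.740
L(2,3) = 10, L_eff = 1 - 10/255 = 0.960784 (inverted)
t(2,3) = 3.72 - 2.740·0.960784 = 1.087
Σt over all 11·12 pixels = 1334927/4250 ≈ 314.1004706
V = pitch²·Σt = 1.5²·1334927/4250 = 706.726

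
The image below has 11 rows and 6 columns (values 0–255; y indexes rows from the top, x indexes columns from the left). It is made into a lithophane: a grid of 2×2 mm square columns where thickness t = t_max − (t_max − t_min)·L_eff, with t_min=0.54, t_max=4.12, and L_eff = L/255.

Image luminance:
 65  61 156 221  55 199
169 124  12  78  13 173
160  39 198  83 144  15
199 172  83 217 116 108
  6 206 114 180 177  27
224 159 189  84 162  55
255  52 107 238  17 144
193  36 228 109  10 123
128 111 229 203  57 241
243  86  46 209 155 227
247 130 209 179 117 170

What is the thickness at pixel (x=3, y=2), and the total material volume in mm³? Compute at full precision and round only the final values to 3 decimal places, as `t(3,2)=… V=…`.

t(3,2)=2.955 V=585.525

span = t_max - t_min = 4.12 - 0.54 = 3.580
L(3,2) = 83, L_eff = 83/255 = 0.325490
t(3,2) = 4.12 - 3.580·0.325490 = 2.955
Σt over all 11·6 pixels = 54893/375 ≈ 146.3813333
V = pitch²·Σt = 2²·54893/375 = 585.525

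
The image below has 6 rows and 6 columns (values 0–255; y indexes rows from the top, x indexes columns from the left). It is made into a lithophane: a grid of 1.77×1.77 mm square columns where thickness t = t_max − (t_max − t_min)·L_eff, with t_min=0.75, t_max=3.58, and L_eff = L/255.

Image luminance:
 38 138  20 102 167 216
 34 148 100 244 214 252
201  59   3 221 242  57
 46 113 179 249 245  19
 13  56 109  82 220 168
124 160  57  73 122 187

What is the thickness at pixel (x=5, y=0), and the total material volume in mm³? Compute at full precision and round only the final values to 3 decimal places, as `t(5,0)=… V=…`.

t(5,0)=1.183 V=241.119

span = t_max - t_min = 3.58 - 0.75 = 2.830
L(5,0) = 216, L_eff = 216/255 = 0.847059
t(5,0) = 3.58 - 2.830·0.847059 = 1.183
Σt over all 6·6 pixels = 981283/12750 ≈ 76.9633725
V = pitch²·Σt = 1.77²·981283/12750 = 241.119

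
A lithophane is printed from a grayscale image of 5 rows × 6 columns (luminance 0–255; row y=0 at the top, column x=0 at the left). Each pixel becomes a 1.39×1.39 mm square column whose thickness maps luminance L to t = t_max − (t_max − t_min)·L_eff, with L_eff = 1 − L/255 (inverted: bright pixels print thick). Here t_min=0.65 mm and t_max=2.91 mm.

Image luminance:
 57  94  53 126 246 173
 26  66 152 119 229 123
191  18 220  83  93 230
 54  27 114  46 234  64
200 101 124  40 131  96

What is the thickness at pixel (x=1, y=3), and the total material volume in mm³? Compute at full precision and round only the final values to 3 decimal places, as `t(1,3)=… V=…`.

span = t_max - t_min = 2.91 - 0.65 = 2.260
L(1,3) = 27, L_eff = 1 - 27/255 = 0.894118 (inverted)
t(1,3) = 2.91 - 2.260·0.894118 = 0.889
Σt over all 5·6 pixels = 129503/2550 ≈ 50.7854902
V = pitch²·Σt = 1.39²·129503/2550 = 98.123

t(1,3)=0.889 V=98.123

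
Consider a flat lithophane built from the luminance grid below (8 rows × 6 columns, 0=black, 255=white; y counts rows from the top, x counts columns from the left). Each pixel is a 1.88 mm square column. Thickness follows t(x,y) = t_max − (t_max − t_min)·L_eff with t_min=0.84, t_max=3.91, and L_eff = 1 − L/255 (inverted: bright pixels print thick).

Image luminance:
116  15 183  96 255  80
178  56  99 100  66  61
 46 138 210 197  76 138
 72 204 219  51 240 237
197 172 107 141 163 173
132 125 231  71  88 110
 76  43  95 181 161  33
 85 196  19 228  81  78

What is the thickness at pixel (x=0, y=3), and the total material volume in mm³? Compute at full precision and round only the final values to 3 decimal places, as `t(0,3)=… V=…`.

span = t_max - t_min = 3.91 - 0.84 = 3.070
L(0,3) = 72, L_eff = 1 - 72/255 = 0.717647 (inverted)
t(0,3) = 3.91 - 3.070·0.717647 = 1.707
Σt over all 8·6 pixels = 2906693/25500 ≈ 113.9879608
V = pitch²·Σt = 1.88²·2906693/25500 = 402.879

t(0,3)=1.707 V=402.879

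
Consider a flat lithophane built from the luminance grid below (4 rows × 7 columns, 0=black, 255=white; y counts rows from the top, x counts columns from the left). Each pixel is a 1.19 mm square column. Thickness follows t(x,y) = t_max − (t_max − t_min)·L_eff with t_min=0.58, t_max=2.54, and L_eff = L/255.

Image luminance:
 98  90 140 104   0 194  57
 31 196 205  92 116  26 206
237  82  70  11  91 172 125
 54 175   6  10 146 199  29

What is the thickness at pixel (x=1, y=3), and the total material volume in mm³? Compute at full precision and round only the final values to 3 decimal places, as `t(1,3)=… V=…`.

t(1,3)=1.195 V=68.473

span = t_max - t_min = 2.54 - 0.58 = 1.960
L(1,3) = 175, L_eff = 175/255 = 0.686275
t(1,3) = 2.54 - 1.960·0.686275 = 1.195
Σt over all 4·7 pixels = 308252/6375 ≈ 48.3532549
V = pitch²·Σt = 1.19²·308252/6375 = 68.473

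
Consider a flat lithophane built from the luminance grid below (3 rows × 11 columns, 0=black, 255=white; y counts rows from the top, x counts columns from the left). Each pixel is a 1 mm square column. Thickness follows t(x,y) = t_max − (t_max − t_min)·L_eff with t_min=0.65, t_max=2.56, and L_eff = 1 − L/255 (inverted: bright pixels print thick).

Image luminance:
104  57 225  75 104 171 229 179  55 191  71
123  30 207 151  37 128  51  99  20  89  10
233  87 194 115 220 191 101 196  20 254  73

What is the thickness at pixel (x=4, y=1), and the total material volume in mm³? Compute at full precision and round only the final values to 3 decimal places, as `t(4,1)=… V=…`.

span = t_max - t_min = 2.56 - 0.65 = 1.910
L(4,1) = 37, L_eff = 1 - 37/255 = 0.854902 (inverted)
t(4,1) = 2.56 - 1.910·0.854902 = 0.927
Σt over all 3·11 pixels = 265633/5100 ≈ 52.0849020
V = pitch²·Σt = 1²·265633/5100 = 52.085

t(4,1)=0.927 V=52.085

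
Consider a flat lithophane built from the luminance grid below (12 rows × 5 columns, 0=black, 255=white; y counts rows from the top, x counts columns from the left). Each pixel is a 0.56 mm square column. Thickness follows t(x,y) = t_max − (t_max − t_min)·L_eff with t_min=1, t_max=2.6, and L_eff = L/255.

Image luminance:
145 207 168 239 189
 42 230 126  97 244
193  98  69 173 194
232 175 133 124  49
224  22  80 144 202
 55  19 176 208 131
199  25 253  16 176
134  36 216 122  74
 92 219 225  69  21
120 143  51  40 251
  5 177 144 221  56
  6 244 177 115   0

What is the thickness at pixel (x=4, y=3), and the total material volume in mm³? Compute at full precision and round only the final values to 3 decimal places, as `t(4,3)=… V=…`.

t(4,3)=2.293 V=33.151

span = t_max - t_min = 2.6 - 1 = 1.600
L(4,3) = 49, L_eff = 49/255 = 0.192157
t(4,3) = 2.6 - 1.600·0.192157 = 2.293
Σt over all 12·5 pixels = 26956/255 ≈ 105.7098039
V = pitch²·Σt = 0.56²·26956/255 = 33.151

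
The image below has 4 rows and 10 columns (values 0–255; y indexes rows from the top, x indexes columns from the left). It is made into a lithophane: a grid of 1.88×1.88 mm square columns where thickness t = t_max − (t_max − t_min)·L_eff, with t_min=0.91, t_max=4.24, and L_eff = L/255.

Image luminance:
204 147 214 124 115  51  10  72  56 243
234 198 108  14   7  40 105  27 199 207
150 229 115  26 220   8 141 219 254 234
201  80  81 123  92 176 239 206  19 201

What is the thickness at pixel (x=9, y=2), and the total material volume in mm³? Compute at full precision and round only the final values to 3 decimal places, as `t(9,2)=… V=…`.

t(9,2)=1.184 V=350.704

span = t_max - t_min = 4.24 - 0.91 = 3.330
L(9,2) = 234, L_eff = 234/255 = 0.917647
t(9,2) = 4.24 - 3.330·0.917647 = 1.184
Σt over all 4·10 pixels = 99.226
V = pitch²·Σt = 1.88²·99.226 = 350.704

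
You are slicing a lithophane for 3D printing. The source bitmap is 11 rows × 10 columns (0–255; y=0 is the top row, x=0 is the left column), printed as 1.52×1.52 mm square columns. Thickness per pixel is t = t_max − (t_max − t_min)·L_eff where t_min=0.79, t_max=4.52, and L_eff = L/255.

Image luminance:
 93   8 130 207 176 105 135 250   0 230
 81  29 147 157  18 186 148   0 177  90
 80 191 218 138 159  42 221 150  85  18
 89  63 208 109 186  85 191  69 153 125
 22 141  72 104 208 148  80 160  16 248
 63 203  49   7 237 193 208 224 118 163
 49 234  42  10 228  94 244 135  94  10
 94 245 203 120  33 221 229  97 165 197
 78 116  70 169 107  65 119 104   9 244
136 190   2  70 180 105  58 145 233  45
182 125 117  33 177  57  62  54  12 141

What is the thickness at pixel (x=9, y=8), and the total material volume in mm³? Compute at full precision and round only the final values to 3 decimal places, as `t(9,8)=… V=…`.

t(9,8)=0.951 V=690.467

span = t_max - t_min = 4.52 - 0.79 = 3.730
L(9,8) = 244, L_eff = 244/255 = 0.956863
t(9,8) = 4.52 - 3.730·0.956863 = 0.951
Σt over all 11·10 pixels = 127012/425 ≈ 298.8517647
V = pitch²·Σt = 1.52²·127012/425 = 690.467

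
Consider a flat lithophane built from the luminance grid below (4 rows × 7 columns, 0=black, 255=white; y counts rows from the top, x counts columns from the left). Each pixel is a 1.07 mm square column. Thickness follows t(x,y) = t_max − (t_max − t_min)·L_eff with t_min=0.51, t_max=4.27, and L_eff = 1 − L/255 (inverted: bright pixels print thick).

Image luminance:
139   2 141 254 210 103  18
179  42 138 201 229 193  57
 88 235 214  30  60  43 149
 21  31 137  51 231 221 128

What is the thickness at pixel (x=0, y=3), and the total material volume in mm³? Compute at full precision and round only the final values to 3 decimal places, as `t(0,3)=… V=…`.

span = t_max - t_min = 4.27 - 0.51 = 3.760
L(0,3) = 21, L_eff = 1 - 21/255 = 0.917647 (inverted)
t(0,3) = 4.27 - 3.760·0.917647 = 0.820
Σt over all 4·7 pixels = 84853/1275 ≈ 66.5513725
V = pitch²·Σt = 1.07²·84853/1275 = 76.195

t(0,3)=0.820 V=76.195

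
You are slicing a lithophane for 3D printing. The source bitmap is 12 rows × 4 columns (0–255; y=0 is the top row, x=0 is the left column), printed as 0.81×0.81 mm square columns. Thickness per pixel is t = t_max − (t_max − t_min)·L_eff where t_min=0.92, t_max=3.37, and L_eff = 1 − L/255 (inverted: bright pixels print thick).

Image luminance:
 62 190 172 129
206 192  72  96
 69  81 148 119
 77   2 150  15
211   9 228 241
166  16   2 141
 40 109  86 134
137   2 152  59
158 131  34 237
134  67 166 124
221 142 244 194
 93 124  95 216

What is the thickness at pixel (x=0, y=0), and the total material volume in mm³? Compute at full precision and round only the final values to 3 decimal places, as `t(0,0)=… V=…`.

t(0,0)=1.516 V=66.121

span = t_max - t_min = 3.37 - 0.92 = 2.450
L(0,0) = 62, L_eff = 1 - 62/255 = 0.756863 (inverted)
t(0,0) = 3.37 - 2.450·0.756863 = 1.516
Σt over all 12·4 pixels = 513973/5100 ≈ 100.7790196
V = pitch²·Σt = 0.81²·513973/5100 = 66.121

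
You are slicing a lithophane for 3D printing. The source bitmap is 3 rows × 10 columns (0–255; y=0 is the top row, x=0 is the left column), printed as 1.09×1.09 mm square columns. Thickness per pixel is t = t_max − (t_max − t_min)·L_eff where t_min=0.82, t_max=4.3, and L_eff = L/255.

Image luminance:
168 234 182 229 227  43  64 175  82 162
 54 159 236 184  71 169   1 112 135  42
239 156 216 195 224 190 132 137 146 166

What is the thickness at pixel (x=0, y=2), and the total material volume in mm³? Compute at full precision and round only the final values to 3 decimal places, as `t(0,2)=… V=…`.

span = t_max - t_min = 4.3 - 0.82 = 3.480
L(0,2) = 239, L_eff = 239/255 = 0.937255
t(0,2) = 4.3 - 3.480·0.937255 = 1.038
Σt over all 3·10 pixels = 28551/425 ≈ 67.1788235
V = pitch²·Σt = 1.09²·28551/425 = 79.815

t(0,2)=1.038 V=79.815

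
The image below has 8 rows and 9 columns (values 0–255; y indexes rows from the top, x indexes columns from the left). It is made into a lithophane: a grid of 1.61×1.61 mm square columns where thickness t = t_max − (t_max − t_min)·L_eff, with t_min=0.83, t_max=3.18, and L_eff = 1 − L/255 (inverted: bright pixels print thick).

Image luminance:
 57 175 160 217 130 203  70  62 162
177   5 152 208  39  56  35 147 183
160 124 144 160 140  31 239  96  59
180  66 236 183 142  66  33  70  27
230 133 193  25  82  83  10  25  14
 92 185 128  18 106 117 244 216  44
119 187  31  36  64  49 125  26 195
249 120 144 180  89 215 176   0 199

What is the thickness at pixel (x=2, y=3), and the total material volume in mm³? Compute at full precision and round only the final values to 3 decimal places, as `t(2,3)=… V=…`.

span = t_max - t_min = 3.18 - 0.83 = 2.350
L(2,3) = 236, L_eff = 1 - 236/255 = 0.074510 (inverted)
t(2,3) = 3.18 - 2.350·0.074510 = 3.005
Σt over all 8·9 pixels = 706297/5100 ≈ 138.4896078
V = pitch²·Σt = 1.61²·706297/5100 = 358.979

t(2,3)=3.005 V=358.979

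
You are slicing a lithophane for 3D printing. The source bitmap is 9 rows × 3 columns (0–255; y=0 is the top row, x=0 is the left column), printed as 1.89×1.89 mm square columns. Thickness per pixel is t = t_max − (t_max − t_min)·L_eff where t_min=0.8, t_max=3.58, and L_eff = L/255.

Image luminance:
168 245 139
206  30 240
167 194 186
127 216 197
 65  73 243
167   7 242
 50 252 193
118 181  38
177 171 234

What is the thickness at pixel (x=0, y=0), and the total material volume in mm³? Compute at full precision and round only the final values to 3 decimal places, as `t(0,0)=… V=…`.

t(0,0)=1.748 V=176.812

span = t_max - t_min = 3.58 - 0.8 = 2.780
L(0,0) = 168, L_eff = 168/255 = 0.658824
t(0,0) = 3.58 - 2.780·0.658824 = 1.748
Σt over all 9·3 pixels = 210367/4250 ≈ 49.4981176
V = pitch²·Σt = 1.89²·210367/4250 = 176.812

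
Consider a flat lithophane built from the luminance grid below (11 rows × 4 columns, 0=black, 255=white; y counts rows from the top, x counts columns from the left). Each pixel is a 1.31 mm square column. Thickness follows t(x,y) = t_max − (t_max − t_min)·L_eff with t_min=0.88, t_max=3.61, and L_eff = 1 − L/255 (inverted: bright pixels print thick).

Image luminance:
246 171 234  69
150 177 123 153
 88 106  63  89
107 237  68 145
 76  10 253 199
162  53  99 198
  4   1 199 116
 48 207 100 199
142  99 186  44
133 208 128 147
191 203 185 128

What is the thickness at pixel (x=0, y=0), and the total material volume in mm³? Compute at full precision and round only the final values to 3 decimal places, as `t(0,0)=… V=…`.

span = t_max - t_min = 3.61 - 0.88 = 2.730
L(0,0) = 246, L_eff = 1 - 246/255 = 0.035294 (inverted)
t(0,0) = 3.61 - 2.730·0.035294 = 3.514
Σt over all 11·4 pixels = 217506/2125 ≈ 102.3557647
V = pitch²·Σt = 1.31²·217506/2125 = 175.653

t(0,0)=3.514 V=175.653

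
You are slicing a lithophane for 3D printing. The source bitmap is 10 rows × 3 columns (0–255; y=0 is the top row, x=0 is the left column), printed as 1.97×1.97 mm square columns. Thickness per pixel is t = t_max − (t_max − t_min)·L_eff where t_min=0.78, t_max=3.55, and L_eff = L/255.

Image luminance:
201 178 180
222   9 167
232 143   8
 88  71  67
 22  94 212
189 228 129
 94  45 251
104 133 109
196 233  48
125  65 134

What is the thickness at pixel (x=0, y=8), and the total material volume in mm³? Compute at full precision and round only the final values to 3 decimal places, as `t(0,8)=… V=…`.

t(0,8)=1.421 V=245.657

span = t_max - t_min = 3.55 - 0.78 = 2.770
L(0,8) = 196, L_eff = 196/255 = 0.768627
t(0,8) = 3.55 - 2.770·0.768627 = 1.421
Σt over all 10·3 pixels = 1614121/25500 ≈ 63.2988627
V = pitch²·Σt = 1.97²·1614121/25500 = 245.657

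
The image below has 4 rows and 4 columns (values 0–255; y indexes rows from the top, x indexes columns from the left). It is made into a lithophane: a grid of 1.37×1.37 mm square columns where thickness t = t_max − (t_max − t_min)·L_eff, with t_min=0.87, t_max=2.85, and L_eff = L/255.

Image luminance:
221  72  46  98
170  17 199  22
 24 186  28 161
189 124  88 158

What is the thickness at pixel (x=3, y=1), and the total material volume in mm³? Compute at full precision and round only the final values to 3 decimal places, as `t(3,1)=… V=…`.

t(3,1)=2.679 V=59.310

span = t_max - t_min = 2.85 - 0.87 = 1.980
L(3,1) = 22, L_eff = 22/255 = 0.086275
t(3,1) = 2.85 - 1.980·0.086275 = 2.679
Σt over all 4·4 pixels = 134301/4250 ≈ 31.6002353
V = pitch²·Σt = 1.37²·134301/4250 = 59.310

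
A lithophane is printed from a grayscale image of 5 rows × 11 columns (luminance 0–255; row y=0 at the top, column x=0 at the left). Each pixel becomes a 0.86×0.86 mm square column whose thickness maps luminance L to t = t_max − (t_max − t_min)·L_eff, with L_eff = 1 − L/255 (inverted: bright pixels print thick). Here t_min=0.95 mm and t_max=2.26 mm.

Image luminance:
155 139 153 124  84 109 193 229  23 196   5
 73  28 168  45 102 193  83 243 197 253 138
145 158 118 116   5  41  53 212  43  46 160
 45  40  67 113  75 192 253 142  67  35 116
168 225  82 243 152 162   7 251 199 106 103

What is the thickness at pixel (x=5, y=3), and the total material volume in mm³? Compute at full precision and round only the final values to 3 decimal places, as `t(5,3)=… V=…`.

span = t_max - t_min = 2.26 - 0.95 = 1.310
L(5,3) = 192, L_eff = 1 - 192/255 = 0.247059 (inverted)
t(5,3) = 2.26 - 1.310·0.247059 = 1.936
Σt over all 5·11 pixels = 372123/4250 ≈ 87.5583529
V = pitch²·Σt = 0.86²·372123/4250 = 64.758

t(5,3)=1.936 V=64.758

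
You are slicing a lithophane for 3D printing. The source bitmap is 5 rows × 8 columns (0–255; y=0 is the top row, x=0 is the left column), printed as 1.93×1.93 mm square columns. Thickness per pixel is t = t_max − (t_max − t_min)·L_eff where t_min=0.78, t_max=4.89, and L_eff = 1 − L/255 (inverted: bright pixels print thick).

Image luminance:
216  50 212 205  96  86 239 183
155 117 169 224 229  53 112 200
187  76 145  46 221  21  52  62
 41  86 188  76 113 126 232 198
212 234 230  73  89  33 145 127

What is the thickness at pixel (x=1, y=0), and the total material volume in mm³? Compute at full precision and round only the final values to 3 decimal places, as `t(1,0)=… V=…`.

t(1,0)=1.586 V=449.960

span = t_max - t_min = 4.89 - 0.78 = 4.110
L(1,0) = 50, L_eff = 1 - 50/255 = 0.803922 (inverted)
t(1,0) = 4.89 - 4.110·0.803922 = 1.586
Σt over all 5·8 pixels = 120.798
V = pitch²·Σt = 1.93²·120.798 = 449.960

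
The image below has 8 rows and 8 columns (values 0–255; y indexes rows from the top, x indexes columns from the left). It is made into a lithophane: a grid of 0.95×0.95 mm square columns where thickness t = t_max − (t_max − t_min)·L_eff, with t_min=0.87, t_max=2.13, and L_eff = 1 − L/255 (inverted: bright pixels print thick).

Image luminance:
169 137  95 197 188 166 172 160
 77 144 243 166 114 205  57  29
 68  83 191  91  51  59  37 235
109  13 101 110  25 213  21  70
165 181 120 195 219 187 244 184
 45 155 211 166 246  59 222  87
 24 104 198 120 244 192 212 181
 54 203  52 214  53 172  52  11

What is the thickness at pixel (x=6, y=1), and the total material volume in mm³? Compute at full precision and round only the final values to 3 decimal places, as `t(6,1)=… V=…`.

t(6,1)=1.152 V=88.459

span = t_max - t_min = 2.13 - 0.87 = 1.260
L(6,1) = 57, L_eff = 1 - 57/255 = 0.776471 (inverted)
t(6,1) = 2.13 - 1.260·0.776471 = 1.152
Σt over all 8·8 pixels = 98.016
V = pitch²·Σt = 0.95²·98.016 = 88.459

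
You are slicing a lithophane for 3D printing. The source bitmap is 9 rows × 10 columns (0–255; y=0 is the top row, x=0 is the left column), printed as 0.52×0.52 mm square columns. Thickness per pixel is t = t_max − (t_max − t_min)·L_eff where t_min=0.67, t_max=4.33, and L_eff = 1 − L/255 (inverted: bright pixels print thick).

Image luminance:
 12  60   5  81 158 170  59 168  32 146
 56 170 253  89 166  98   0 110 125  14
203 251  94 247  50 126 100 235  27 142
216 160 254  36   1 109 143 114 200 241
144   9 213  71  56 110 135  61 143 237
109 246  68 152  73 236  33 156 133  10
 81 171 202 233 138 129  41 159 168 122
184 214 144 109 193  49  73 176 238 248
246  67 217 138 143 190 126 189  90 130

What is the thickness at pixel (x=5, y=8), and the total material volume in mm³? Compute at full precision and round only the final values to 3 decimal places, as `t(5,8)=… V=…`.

span = t_max - t_min = 4.33 - 0.67 = 3.660
L(5,8) = 190, L_eff = 1 - 190/255 = 0.254902 (inverted)
t(5,8) = 4.33 - 3.660·0.254902 = 3.397
Σt over all 9·10 pixels = 983639/4250 ≈ 231.4444706
V = pitch²·Σt = 0.52²·983639/4250 = 62.583

t(5,8)=3.397 V=62.583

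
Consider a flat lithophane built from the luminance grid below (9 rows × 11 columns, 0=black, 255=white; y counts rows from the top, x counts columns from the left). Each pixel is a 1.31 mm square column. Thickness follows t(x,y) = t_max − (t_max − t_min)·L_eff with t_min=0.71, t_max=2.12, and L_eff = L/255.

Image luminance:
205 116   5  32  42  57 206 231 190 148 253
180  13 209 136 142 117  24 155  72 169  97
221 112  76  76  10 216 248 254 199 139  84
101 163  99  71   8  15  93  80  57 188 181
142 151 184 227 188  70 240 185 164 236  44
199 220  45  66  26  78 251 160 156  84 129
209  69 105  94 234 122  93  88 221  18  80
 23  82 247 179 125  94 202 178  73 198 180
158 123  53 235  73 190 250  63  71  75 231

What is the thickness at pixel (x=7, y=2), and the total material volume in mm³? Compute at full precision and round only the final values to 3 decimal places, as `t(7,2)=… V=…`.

t(7,2)=0.716 V=235.195

span = t_max - t_min = 2.12 - 0.71 = 1.410
L(7,2) = 254, L_eff = 254/255 = 0.996078
t(7,2) = 2.12 - 1.410·0.996078 = 0.716
Σt over all 9·11 pixels = 1164943/8500 ≈ 137.0521176
V = pitch²·Σt = 1.31²·1164943/8500 = 235.195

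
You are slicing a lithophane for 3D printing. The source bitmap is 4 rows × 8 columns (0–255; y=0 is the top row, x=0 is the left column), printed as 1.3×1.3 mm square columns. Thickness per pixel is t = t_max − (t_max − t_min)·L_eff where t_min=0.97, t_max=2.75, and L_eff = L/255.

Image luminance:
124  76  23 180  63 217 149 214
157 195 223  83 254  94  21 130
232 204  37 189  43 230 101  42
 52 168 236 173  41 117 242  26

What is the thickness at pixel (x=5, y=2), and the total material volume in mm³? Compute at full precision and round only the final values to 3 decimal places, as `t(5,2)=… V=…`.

t(5,2)=1.145 V=97.569

span = t_max - t_min = 2.75 - 0.97 = 1.780
L(5,2) = 230, L_eff = 230/255 = 0.901961
t(5,2) = 2.75 - 1.780·0.901961 = 1.145
Σt over all 4·8 pixels = 368048/6375 ≈ 57.7330196
V = pitch²·Σt = 1.3²·368048/6375 = 97.569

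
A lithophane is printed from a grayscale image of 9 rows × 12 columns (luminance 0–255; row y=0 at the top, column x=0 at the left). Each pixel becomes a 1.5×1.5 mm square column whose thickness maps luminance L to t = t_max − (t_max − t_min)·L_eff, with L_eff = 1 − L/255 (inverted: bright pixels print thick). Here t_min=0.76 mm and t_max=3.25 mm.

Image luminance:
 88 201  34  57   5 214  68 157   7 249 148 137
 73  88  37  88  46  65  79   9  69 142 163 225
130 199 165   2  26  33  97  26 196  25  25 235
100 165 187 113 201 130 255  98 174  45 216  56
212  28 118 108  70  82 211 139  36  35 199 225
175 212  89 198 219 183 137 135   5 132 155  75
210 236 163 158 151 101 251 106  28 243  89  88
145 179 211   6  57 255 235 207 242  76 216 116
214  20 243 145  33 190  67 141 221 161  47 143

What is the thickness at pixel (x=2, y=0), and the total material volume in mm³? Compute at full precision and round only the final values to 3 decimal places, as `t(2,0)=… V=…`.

span = t_max - t_min = 3.25 - 0.76 = 2.490
L(2,0) = 34, L_eff = 1 - 34/255 = 0.866667 (inverted)
t(2,0) = 3.25 - 2.490·0.866667 = 1.092
Σt over all 9·12 pixels = 92652/425 ≈ 218.0047059
V = pitch²·Σt = 1.5²·92652/425 = 490.511

t(2,0)=1.092 V=490.511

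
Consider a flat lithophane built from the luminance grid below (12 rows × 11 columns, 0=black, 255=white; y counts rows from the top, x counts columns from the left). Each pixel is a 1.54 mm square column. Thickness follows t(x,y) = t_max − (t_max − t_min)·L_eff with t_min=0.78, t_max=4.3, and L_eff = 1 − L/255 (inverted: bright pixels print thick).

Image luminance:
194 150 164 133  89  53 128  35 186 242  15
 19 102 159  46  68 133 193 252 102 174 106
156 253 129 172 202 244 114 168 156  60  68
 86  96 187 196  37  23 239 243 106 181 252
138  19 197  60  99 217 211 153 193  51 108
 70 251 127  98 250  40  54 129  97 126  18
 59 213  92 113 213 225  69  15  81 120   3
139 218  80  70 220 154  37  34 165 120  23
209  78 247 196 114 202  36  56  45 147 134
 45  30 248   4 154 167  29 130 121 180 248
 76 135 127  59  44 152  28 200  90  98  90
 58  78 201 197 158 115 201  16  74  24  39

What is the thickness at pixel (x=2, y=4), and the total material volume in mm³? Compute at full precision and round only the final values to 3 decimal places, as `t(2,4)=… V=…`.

span = t_max - t_min = 4.3 - 0.78 = 3.520
L(2,4) = 197, L_eff = 1 - 197/255 = 0.227451 (inverted)
t(2,4) = 4.3 - 3.520·0.227451 = 3.499
Σt over all 12·11 pixels = 83842/255 ≈ 328.7921569
V = pitch²·Σt = 1.54²·83842/255 = 779.763

t(2,4)=3.499 V=779.763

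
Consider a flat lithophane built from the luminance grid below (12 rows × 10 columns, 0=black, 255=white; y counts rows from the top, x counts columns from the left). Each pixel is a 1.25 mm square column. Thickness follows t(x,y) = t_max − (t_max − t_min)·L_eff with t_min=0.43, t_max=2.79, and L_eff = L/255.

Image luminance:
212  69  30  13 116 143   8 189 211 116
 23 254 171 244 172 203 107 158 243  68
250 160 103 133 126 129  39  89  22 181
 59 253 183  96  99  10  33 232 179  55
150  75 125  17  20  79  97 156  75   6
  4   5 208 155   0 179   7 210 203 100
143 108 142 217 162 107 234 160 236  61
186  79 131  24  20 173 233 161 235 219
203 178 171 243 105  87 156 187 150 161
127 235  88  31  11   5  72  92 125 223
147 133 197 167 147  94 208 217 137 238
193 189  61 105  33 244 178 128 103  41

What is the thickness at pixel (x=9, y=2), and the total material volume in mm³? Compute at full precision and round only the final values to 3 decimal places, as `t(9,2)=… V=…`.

t(9,2)=1.115 V=296.192

span = t_max - t_min = 2.79 - 0.43 = 2.360
L(9,2) = 181, L_eff = 181/255 = 0.709804
t(9,2) = 2.79 - 2.360·0.709804 = 1.115
Σt over all 12·10 pixels = 402821/2125 ≈ 189.5628235
V = pitch²·Σt = 1.25²·402821/2125 = 296.192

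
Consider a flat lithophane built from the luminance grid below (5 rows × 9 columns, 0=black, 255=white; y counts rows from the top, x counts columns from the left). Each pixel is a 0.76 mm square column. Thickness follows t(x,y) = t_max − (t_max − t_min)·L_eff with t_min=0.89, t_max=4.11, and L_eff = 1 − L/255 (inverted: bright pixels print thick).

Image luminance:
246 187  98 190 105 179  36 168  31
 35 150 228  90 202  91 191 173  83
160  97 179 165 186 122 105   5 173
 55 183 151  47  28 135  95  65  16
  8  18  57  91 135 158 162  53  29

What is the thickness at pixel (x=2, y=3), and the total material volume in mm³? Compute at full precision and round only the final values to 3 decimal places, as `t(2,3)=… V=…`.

t(2,3)=2.797 V=60.775

span = t_max - t_min = 4.11 - 0.89 = 3.220
L(2,3) = 151, L_eff = 1 - 151/255 = 0.407843 (inverted)
t(2,3) = 4.11 - 3.220·0.407843 = 2.797
Σt over all 5·9 pixels = 2683117/25500 ≈ 105.2202745
V = pitch²·Σt = 0.76²·2683117/25500 = 60.775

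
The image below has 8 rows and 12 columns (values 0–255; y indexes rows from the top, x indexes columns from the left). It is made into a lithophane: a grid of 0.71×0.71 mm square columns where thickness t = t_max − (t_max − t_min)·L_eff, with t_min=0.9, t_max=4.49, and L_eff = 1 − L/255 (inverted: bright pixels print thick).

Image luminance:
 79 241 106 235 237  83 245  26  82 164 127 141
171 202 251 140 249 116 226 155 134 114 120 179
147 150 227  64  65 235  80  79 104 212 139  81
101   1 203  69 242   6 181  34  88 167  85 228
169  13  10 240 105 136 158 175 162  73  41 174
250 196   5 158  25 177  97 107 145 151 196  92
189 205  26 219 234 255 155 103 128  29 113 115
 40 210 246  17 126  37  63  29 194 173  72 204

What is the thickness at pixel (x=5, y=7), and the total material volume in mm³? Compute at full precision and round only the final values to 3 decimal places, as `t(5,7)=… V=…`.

t(5,7)=1.421 V=136.155

span = t_max - t_min = 4.49 - 0.9 = 3.590
L(5,7) = 37, L_eff = 1 - 37/255 = 0.854902 (inverted)
t(5,7) = 4.49 - 3.590·0.854902 = 1.421
Σt over all 8·12 pixels = 1721858/6375 ≈ 270.0953725
V = pitch²·Σt = 0.71²·1721858/6375 = 136.155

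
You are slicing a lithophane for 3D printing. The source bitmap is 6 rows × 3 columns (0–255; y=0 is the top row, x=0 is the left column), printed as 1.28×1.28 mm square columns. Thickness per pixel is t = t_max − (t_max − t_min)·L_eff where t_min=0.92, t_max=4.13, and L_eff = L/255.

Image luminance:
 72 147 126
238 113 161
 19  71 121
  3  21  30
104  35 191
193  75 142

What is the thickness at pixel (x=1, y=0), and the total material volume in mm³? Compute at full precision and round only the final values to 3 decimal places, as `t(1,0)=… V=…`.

t(1,0)=2.280 V=83.396

span = t_max - t_min = 4.13 - 0.92 = 3.210
L(1,0) = 147, L_eff = 147/255 = 0.576471
t(1,0) = 4.13 - 3.210·0.576471 = 2.280
Σt over all 6·3 pixels = 108164/2125 ≈ 50.9007059
V = pitch²·Σt = 1.28²·108164/2125 = 83.396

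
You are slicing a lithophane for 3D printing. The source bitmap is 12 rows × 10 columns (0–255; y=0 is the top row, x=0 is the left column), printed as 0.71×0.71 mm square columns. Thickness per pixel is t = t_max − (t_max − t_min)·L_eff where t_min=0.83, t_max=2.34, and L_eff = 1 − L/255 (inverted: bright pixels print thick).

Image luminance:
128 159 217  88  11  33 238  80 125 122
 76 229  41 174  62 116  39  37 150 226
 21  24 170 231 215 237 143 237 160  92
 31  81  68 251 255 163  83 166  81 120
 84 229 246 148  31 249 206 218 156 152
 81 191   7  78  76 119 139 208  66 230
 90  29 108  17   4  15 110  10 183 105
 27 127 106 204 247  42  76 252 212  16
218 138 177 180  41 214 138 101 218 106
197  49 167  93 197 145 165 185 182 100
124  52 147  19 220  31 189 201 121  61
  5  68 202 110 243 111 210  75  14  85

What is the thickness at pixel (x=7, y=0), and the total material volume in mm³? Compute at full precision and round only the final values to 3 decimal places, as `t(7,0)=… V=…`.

t(7,0)=1.304 V=96.098

span = t_max - t_min = 2.34 - 0.83 = 1.510
L(7,0) = 80, L_eff = 1 - 80/255 = 0.686275 (inverted)
t(7,0) = 2.34 - 1.510·0.686275 = 1.304
Σt over all 12·10 pixels = 4861123/25500 ≈ 190.6322745
V = pitch²·Σt = 0.71²·4861123/25500 = 96.098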